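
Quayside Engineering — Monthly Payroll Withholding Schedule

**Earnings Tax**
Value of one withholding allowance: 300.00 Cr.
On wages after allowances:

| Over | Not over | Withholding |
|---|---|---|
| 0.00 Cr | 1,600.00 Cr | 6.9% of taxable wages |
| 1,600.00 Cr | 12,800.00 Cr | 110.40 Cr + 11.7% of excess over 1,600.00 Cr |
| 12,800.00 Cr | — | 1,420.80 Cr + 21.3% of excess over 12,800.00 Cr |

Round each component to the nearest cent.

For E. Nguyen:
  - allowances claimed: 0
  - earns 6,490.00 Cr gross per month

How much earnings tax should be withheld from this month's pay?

Earnings Tax: taxable = 6,490.00 Cr
  110.40 Cr + 11.7% × (6,490.00 Cr − 1,600.00 Cr) = 110.40 Cr + 11.7% × 4,890.00 Cr = 682.53 Cr

682.53 Cr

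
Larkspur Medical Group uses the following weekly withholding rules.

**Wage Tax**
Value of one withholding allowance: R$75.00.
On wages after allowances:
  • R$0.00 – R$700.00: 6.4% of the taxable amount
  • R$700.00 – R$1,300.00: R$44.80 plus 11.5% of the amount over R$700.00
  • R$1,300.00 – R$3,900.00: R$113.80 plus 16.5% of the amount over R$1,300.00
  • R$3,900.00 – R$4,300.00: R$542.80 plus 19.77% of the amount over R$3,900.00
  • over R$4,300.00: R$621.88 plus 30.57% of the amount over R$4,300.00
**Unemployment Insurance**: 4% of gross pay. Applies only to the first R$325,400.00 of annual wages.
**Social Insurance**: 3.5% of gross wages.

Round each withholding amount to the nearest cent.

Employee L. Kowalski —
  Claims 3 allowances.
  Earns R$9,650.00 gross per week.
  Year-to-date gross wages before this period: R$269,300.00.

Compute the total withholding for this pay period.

R$2,912.34

Wage Tax: taxable = R$9,650.00 − 3×R$75.00 = R$9,425.00
  R$621.88 + 30.57% × (R$9,425.00 − R$4,300.00) = R$621.88 + 30.57% × R$5,125.00 = R$2,188.59
Unemployment Insurance: 4% × R$9,650.00 = R$386.00
Social Insurance: 3.5% × R$9,650.00 = R$337.75
Total: R$2,188.59 + R$386.00 + R$337.75 = R$2,912.34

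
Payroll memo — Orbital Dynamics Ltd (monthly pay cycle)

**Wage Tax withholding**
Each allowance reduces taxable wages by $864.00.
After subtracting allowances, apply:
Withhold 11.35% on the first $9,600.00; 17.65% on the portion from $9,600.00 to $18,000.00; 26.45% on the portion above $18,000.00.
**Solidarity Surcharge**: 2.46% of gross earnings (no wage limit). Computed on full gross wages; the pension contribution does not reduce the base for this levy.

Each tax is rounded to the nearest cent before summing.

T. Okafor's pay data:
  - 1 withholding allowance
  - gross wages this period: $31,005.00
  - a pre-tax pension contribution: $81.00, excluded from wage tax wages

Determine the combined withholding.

$6,524.79

Wage Tax: taxable = $31,005.00 − $81.00 − 1×$864.00 = $30,060.00
  $2,572.20 + 26.45% × ($30,060.00 − $18,000.00) = $2,572.20 + 26.45% × $12,060.00 = $5,762.07
Solidarity Surcharge: 2.46% × $31,005.00 = $762.72
Total: $5,762.07 + $762.72 = $6,524.79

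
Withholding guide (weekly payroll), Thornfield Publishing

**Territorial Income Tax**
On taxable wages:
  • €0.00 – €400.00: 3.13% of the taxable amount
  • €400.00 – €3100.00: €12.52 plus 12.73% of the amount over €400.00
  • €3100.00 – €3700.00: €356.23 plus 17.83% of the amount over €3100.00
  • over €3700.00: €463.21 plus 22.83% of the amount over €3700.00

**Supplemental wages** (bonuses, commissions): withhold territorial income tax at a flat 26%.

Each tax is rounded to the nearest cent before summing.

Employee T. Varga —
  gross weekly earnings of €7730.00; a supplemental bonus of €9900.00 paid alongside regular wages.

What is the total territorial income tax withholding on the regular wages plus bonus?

€3957.26

Territorial Income Tax: taxable = €7730.00
  €463.21 + 22.83% × (€7730.00 − €3700.00) = €463.21 + 22.83% × €4030.00 = €1383.26
Supplemental (26% flat on bonus): 26% × €9900.00 = €2574.00
Total territorial income tax: €1383.26 + €2574.00 = €3957.26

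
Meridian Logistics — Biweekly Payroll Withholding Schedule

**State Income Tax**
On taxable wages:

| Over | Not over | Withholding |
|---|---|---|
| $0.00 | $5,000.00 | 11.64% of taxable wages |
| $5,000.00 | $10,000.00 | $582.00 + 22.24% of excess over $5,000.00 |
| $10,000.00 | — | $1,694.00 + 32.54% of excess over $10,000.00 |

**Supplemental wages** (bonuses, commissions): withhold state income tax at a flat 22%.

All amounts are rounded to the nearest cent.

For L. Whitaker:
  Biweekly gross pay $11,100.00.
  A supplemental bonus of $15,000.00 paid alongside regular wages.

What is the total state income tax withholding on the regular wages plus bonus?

$5,351.94

State Income Tax: taxable = $11,100.00
  $1,694.00 + 32.54% × ($11,100.00 − $10,000.00) = $1,694.00 + 32.54% × $1,100.00 = $2,051.94
Supplemental (22% flat on bonus): 22% × $15,000.00 = $3,300.00
Total state income tax: $2,051.94 + $3,300.00 = $5,351.94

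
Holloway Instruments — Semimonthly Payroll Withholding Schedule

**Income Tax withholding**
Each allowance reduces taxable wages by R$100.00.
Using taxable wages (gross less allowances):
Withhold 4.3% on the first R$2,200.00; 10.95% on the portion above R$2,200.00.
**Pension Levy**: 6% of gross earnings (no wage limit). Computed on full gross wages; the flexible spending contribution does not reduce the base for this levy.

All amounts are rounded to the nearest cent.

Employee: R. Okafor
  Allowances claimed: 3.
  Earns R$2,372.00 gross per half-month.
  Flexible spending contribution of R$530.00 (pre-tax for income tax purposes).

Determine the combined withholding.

Income Tax: taxable = R$2,372.00 − R$530.00 − 3×R$100.00 = R$1,542.00
  4.3% × R$1,542.00 = R$66.31
Pension Levy: 6% × R$2,372.00 = R$142.32
Total: R$66.31 + R$142.32 = R$208.63

R$208.63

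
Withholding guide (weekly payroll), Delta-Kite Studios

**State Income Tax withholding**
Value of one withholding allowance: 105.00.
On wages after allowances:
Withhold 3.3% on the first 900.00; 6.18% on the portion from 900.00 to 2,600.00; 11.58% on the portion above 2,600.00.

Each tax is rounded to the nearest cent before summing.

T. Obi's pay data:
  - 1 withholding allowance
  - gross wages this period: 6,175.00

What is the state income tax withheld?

536.59

State Income Tax: taxable = 6,175.00 − 1×105.00 = 6,070.00
  134.76 + 11.58% × (6,070.00 − 2,600.00) = 134.76 + 11.58% × 3,470.00 = 536.59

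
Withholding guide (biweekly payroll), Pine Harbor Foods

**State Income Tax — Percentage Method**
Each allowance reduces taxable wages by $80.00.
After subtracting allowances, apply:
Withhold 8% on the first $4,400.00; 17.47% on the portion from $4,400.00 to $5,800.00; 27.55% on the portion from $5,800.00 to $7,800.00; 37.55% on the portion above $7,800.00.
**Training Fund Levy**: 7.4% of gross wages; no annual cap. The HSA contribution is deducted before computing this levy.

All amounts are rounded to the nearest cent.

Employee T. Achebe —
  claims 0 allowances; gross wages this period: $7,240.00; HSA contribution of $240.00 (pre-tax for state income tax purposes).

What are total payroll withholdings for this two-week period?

$1,445.18

State Income Tax: taxable = $7,240.00 − $240.00 = $7,000.00
  $596.58 + 27.55% × ($7,000.00 − $5,800.00) = $596.58 + 27.55% × $1,200.00 = $927.18
Training Fund Levy: 7.4% × $7,000.00 = $518.00
Total: $927.18 + $518.00 = $1,445.18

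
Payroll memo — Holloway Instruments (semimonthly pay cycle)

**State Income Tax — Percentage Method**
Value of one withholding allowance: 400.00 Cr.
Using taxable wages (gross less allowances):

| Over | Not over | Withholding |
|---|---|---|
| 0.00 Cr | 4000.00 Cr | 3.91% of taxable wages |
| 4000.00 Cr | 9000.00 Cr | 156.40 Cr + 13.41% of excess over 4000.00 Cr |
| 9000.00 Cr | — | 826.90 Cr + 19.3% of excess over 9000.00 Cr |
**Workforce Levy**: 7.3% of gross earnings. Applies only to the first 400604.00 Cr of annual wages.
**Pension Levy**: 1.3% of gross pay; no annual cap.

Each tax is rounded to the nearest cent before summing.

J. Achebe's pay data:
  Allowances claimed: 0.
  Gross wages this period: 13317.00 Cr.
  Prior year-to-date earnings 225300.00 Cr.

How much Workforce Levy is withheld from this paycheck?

Workforce Levy: 7.3% × 13317.00 Cr = 972.14 Cr

972.14 Cr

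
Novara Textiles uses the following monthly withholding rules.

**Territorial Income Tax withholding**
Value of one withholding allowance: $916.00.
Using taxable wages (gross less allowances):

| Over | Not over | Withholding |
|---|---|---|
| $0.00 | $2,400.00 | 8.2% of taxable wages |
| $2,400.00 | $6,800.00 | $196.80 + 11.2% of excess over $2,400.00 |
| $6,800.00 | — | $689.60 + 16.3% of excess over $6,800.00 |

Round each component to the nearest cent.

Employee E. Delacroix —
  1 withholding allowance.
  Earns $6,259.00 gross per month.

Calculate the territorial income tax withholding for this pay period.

Territorial Income Tax: taxable = $6,259.00 − 1×$916.00 = $5,343.00
  $196.80 + 11.2% × ($5,343.00 − $2,400.00) = $196.80 + 11.2% × $2,943.00 = $526.42

$526.42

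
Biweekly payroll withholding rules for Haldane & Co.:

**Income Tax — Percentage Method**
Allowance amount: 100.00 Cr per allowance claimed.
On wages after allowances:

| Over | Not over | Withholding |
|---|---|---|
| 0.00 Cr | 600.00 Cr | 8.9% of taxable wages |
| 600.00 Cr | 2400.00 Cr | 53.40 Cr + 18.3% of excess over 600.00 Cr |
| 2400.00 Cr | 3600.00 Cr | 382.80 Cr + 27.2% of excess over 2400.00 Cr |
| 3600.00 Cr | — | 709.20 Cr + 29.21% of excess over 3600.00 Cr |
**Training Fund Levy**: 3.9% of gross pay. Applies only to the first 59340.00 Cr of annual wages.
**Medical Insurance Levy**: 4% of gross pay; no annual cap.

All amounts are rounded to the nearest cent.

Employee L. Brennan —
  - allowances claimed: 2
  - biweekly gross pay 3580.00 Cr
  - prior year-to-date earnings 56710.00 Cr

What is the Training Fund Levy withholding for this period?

102.57 Cr

Training Fund Levy: cap 59340.00 Cr − YTD 56710.00 Cr = 2630.00 Cr subject; 3.9% × 2630.00 Cr = 102.57 Cr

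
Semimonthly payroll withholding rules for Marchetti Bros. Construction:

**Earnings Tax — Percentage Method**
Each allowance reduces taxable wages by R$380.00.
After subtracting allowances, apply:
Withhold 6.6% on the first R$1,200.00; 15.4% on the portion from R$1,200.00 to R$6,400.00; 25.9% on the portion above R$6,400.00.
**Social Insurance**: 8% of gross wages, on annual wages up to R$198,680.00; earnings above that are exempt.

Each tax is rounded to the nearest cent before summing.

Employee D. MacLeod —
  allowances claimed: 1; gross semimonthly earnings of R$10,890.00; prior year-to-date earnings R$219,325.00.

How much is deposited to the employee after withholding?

R$8,945.51

Earnings Tax: taxable = R$10,890.00 − 1×R$380.00 = R$10,510.00
  R$880.00 + 25.9% × (R$10,510.00 − R$6,400.00) = R$880.00 + 25.9% × R$4,110.00 = R$1,944.49
Social Insurance: YTD R$219,325.00 ≥ cap R$198,680.00 → R$0.00
Total withheld: R$1,944.49 + R$0.00 = R$1,944.49
Net pay: R$10,890.00 − R$1,944.49 = R$8,945.51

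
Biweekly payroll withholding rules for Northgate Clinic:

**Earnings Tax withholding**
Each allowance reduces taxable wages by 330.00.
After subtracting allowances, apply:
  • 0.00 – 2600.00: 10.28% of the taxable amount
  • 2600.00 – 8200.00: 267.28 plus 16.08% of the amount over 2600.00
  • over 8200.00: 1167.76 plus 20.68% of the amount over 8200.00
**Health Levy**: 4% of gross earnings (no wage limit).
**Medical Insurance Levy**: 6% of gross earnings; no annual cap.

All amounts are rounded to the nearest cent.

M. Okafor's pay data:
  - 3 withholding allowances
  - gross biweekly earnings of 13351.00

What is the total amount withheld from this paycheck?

3363.35

Earnings Tax: taxable = 13351.00 − 3×330.00 = 12361.00
  1167.76 + 20.68% × (12361.00 − 8200.00) = 1167.76 + 20.68% × 4161.00 = 2028.25
Health Levy: 4% × 13351.00 = 534.04
Medical Insurance Levy: 6% × 13351.00 = 801.06
Total: 2028.25 + 534.04 + 801.06 = 3363.35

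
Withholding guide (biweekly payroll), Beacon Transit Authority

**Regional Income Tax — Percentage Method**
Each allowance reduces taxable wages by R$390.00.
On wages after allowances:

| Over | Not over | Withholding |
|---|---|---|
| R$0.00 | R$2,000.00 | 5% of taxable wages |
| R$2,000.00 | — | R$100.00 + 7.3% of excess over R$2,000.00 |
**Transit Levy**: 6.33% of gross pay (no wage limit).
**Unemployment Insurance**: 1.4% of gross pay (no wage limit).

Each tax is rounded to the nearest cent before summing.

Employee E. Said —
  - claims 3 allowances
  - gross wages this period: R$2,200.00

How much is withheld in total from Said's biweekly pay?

Regional Income Tax: taxable = R$2,200.00 − 3×R$390.00 = R$1,030.00
  5% × R$1,030.00 = R$51.50
Transit Levy: 6.33% × R$2,200.00 = R$139.26
Unemployment Insurance: 1.4% × R$2,200.00 = R$30.80
Total: R$51.50 + R$139.26 + R$30.80 = R$221.56

R$221.56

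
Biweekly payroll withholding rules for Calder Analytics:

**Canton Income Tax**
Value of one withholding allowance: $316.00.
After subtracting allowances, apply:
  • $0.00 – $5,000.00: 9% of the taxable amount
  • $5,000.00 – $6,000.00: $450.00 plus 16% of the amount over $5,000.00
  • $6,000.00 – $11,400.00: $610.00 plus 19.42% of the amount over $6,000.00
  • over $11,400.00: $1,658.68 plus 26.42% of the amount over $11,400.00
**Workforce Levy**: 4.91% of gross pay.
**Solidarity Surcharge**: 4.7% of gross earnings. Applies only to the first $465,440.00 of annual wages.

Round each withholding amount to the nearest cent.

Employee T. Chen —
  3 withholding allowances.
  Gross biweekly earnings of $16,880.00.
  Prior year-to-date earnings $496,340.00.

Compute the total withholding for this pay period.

Canton Income Tax: taxable = $16,880.00 − 3×$316.00 = $15,932.00
  $1,658.68 + 26.42% × ($15,932.00 − $11,400.00) = $1,658.68 + 26.42% × $4,532.00 = $2,856.03
Workforce Levy: 4.91% × $16,880.00 = $828.81
Solidarity Surcharge: YTD $496,340.00 ≥ cap $465,440.00 → $0.00
Total: $2,856.03 + $828.81 + $0.00 = $3,684.84

$3,684.84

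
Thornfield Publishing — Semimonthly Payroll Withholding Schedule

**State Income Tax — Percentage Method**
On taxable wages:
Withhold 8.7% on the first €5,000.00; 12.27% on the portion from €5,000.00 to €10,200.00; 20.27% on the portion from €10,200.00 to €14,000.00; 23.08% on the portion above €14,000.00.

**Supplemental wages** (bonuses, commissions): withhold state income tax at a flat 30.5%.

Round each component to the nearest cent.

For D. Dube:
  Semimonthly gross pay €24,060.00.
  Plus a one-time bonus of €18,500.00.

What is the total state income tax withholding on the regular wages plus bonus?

€9,807.65

State Income Tax: taxable = €24,060.00
  €1,843.30 + 23.08% × (€24,060.00 − €14,000.00) = €1,843.30 + 23.08% × €10,060.00 = €4,165.15
Supplemental (30.5% flat on bonus): 30.5% × €18,500.00 = €5,642.50
Total state income tax: €4,165.15 + €5,642.50 = €9,807.65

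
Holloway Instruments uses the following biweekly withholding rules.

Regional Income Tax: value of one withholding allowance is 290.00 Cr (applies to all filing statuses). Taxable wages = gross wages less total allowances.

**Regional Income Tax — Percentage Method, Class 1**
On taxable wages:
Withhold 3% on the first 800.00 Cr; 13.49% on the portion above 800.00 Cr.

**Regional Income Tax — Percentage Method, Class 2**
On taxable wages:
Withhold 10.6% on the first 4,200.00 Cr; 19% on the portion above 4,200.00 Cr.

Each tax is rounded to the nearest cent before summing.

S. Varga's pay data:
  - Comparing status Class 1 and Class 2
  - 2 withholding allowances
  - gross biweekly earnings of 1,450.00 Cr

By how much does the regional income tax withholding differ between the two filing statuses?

Regional Income Tax (Class 1): taxable = 1,450.00 Cr − 2×290.00 Cr = 870.00 Cr
  24.00 Cr + 13.49% × (870.00 Cr − 800.00 Cr) = 24.00 Cr + 13.49% × 70.00 Cr = 33.44 Cr
Regional Income Tax (Class 2): taxable = 1,450.00 Cr − 2×290.00 Cr = 870.00 Cr
  10.6% × 870.00 Cr = 92.22 Cr
Difference: |33.44 Cr − 92.22 Cr| = 58.78 Cr (higher under Class 2)

58.78 Cr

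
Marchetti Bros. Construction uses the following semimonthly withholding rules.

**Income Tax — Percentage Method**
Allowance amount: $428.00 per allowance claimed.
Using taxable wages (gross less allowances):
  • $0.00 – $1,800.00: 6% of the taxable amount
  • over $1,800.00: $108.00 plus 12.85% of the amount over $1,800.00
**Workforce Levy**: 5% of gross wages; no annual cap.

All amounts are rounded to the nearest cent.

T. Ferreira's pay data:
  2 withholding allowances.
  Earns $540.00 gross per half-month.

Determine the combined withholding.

Income Tax: taxable = $540.00 − 2×$428.00 = $-316.00
  Taxable ≤ 0 → $0.00
Workforce Levy: 5% × $540.00 = $27.00
Total: $0.00 + $27.00 = $27.00

$27.00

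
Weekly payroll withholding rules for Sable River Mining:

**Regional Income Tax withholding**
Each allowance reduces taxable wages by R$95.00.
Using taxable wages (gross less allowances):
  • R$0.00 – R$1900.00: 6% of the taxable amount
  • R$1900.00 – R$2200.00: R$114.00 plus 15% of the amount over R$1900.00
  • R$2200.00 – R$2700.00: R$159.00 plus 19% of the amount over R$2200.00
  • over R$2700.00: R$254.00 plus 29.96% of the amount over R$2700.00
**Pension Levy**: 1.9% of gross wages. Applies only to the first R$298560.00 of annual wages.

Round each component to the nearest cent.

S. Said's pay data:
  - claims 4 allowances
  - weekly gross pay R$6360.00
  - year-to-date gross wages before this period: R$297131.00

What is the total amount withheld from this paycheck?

R$1263.84

Regional Income Tax: taxable = R$6360.00 − 4×R$95.00 = R$5980.00
  R$254.00 + 29.96% × (R$5980.00 − R$2700.00) = R$254.00 + 29.96% × R$3280.00 = R$1236.69
Pension Levy: cap R$298560.00 − YTD R$297131.00 = R$1429.00 subject; 1.9% × R$1429.00 = R$27.15
Total: R$1236.69 + R$27.15 = R$1263.84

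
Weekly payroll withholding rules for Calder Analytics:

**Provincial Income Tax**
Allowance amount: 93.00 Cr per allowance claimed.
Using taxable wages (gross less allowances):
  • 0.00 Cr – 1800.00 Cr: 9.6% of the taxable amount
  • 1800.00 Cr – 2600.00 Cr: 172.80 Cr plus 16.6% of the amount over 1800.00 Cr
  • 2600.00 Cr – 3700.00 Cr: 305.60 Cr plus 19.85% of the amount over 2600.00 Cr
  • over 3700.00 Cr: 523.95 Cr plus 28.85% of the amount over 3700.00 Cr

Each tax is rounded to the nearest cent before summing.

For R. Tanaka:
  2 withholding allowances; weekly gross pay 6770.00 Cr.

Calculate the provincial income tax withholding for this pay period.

1355.98 Cr

Provincial Income Tax: taxable = 6770.00 Cr − 2×93.00 Cr = 6584.00 Cr
  523.95 Cr + 28.85% × (6584.00 Cr − 3700.00 Cr) = 523.95 Cr + 28.85% × 2884.00 Cr = 1355.98 Cr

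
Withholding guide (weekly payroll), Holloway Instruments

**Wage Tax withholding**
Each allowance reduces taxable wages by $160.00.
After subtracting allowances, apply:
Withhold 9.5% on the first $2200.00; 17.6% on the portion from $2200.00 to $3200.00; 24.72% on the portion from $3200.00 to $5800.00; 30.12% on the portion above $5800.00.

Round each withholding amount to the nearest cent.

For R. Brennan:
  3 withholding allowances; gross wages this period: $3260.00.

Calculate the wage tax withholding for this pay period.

Wage Tax: taxable = $3260.00 − 3×$160.00 = $2780.00
  $209.00 + 17.6% × ($2780.00 − $2200.00) = $209.00 + 17.6% × $580.00 = $311.08

$311.08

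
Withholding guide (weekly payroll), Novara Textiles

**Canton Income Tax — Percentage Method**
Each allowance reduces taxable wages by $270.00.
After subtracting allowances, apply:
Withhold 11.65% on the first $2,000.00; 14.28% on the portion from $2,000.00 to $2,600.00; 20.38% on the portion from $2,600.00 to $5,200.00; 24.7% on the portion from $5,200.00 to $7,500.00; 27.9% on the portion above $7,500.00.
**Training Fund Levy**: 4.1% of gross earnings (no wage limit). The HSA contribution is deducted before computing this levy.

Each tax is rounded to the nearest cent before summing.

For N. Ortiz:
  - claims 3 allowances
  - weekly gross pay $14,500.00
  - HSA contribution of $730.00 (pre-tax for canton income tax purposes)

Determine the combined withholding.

Canton Income Tax: taxable = $14,500.00 − $730.00 − 3×$270.00 = $12,960.00
  $1,416.66 + 27.9% × ($12,960.00 − $7,500.00) = $1,416.66 + 27.9% × $5,460.00 = $2,940.00
Training Fund Levy: 4.1% × $13,770.00 = $564.57
Total: $2,940.00 + $564.57 = $3,504.57

$3,504.57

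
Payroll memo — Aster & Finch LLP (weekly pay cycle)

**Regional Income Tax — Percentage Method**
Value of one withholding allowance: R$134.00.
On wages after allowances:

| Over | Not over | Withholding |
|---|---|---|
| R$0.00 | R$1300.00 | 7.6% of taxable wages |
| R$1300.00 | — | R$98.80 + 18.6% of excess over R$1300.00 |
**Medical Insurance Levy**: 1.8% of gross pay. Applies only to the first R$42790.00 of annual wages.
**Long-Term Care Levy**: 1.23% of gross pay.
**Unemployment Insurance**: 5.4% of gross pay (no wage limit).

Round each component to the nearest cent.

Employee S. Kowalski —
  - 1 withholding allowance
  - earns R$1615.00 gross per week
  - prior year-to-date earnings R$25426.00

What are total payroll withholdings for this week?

R$268.61

Regional Income Tax: taxable = R$1615.00 − 1×R$134.00 = R$1481.00
  R$98.80 + 18.6% × (R$1481.00 − R$1300.00) = R$98.80 + 18.6% × R$181.00 = R$132.47
Medical Insurance Levy: 1.8% × R$1615.00 = R$29.07
Long-Term Care Levy: 1.23% × R$1615.00 = R$19.86
Unemployment Insurance: 5.4% × R$1615.00 = R$87.21
Total: R$132.47 + R$29.07 + R$19.86 + R$87.21 = R$268.61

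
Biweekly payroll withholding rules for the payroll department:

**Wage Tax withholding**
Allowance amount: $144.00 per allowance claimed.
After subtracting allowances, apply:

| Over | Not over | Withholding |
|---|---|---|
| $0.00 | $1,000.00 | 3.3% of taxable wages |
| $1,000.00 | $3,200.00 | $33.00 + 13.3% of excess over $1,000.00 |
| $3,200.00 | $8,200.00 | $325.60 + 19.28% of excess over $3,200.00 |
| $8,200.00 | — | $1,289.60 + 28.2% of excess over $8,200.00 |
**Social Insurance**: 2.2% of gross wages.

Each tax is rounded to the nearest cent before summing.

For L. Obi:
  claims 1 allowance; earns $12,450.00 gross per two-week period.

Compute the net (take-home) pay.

$9,728.61

Wage Tax: taxable = $12,450.00 − 1×$144.00 = $12,306.00
  $1,289.60 + 28.2% × ($12,306.00 − $8,200.00) = $1,289.60 + 28.2% × $4,106.00 = $2,447.49
Social Insurance: 2.2% × $12,450.00 = $273.90
Total withheld: $2,447.49 + $273.90 = $2,721.39
Net pay: $12,450.00 − $2,721.39 = $9,728.61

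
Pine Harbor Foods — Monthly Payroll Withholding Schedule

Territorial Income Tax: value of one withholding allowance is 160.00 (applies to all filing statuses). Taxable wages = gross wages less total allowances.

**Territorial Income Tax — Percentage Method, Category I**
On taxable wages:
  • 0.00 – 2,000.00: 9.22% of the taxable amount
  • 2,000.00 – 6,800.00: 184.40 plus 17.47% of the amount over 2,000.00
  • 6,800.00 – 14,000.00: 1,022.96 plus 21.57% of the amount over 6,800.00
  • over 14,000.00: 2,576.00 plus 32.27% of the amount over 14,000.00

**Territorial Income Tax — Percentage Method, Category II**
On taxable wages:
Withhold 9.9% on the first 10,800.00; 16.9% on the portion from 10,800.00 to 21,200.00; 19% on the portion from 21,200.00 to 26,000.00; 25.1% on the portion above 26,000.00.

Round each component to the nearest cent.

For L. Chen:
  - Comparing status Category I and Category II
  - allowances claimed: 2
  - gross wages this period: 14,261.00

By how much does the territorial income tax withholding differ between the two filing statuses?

Territorial Income Tax (Category I): taxable = 14,261.00 − 2×160.00 = 13,941.00
  1,022.96 + 21.57% × (13,941.00 − 6,800.00) = 1,022.96 + 21.57% × 7,141.00 = 2,563.27
Territorial Income Tax (Category II): taxable = 14,261.00 − 2×160.00 = 13,941.00
  1,069.20 + 16.9% × (13,941.00 − 10,800.00) = 1,069.20 + 16.9% × 3,141.00 = 1,600.03
Difference: |2,563.27 − 1,600.03| = 963.24 (higher under Category I)

963.24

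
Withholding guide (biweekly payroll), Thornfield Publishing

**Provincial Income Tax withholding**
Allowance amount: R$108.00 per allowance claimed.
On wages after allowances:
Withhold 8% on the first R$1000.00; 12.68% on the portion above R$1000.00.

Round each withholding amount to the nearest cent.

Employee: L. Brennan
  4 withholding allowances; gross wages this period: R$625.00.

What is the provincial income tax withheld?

Provincial Income Tax: taxable = R$625.00 − 4×R$108.00 = R$193.00
  8% × R$193.00 = R$15.44

R$15.44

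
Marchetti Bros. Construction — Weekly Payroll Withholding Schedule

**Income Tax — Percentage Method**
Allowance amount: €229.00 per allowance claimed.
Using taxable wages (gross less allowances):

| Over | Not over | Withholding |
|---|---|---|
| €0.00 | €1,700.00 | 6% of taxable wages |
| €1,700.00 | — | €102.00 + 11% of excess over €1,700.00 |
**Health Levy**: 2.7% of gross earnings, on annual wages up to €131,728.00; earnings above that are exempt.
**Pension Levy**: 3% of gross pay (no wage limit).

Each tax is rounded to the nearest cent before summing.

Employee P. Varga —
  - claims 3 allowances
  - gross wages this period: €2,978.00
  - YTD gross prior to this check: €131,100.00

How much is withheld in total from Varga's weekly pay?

Income Tax: taxable = €2,978.00 − 3×€229.00 = €2,291.00
  €102.00 + 11% × (€2,291.00 − €1,700.00) = €102.00 + 11% × €591.00 = €167.01
Health Levy: cap €131,728.00 − YTD €131,100.00 = €628.00 subject; 2.7% × €628.00 = €16.96
Pension Levy: 3% × €2,978.00 = €89.34
Total: €167.01 + €16.96 + €89.34 = €273.31

€273.31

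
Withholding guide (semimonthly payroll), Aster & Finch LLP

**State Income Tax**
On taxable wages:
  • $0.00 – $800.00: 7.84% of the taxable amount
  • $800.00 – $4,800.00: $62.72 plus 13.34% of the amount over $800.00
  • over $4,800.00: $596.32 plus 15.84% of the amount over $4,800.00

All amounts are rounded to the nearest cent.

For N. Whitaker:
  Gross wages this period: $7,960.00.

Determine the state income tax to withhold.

State Income Tax: taxable = $7,960.00
  $596.32 + 15.84% × ($7,960.00 − $4,800.00) = $596.32 + 15.84% × $3,160.00 = $1,096.86

$1,096.86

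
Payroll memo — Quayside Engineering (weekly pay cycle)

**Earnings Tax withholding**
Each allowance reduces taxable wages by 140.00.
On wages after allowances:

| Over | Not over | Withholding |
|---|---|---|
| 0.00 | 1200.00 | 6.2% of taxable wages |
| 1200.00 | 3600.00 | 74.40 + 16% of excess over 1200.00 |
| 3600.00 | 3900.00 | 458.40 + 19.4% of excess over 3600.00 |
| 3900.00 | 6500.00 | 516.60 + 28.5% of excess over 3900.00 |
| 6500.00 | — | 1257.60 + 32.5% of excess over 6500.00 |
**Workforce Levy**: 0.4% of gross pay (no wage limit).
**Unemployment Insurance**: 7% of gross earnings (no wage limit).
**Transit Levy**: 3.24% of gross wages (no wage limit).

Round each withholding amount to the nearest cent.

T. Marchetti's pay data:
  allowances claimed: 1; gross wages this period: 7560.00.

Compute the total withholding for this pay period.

Earnings Tax: taxable = 7560.00 − 1×140.00 = 7420.00
  1257.60 + 32.5% × (7420.00 − 6500.00) = 1257.60 + 32.5% × 920.00 = 1556.60
Workforce Levy: 0.4% × 7560.00 = 30.24
Unemployment Insurance: 7% × 7560.00 = 529.20
Transit Levy: 3.24% × 7560.00 = 244.94
Total: 1556.60 + 30.24 + 529.20 + 244.94 = 2360.98

2360.98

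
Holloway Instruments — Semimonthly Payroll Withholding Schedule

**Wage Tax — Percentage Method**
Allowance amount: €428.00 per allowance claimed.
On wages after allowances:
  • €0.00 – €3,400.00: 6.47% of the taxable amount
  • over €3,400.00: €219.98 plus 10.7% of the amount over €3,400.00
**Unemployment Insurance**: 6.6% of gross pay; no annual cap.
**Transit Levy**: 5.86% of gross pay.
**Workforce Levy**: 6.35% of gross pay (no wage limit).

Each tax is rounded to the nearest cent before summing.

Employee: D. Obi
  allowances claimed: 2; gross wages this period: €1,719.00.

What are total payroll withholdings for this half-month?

Wage Tax: taxable = €1,719.00 − 2×€428.00 = €863.00
  6.47% × €863.00 = €55.84
Unemployment Insurance: 6.6% × €1,719.00 = €113.45
Transit Levy: 5.86% × €1,719.00 = €100.73
Workforce Levy: 6.35% × €1,719.00 = €109.16
Total: €55.84 + €113.45 + €100.73 + €109.16 = €379.18

€379.18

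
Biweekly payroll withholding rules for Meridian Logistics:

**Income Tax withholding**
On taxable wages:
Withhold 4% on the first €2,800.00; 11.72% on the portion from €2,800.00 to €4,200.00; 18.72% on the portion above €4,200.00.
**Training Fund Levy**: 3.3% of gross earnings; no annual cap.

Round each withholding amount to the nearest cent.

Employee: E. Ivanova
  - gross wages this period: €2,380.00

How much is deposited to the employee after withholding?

€2,206.26

Income Tax: taxable = €2,380.00
  4% × €2,380.00 = €95.20
Training Fund Levy: 3.3% × €2,380.00 = €78.54
Total withheld: €95.20 + €78.54 = €173.74
Net pay: €2,380.00 − €173.74 = €2,206.26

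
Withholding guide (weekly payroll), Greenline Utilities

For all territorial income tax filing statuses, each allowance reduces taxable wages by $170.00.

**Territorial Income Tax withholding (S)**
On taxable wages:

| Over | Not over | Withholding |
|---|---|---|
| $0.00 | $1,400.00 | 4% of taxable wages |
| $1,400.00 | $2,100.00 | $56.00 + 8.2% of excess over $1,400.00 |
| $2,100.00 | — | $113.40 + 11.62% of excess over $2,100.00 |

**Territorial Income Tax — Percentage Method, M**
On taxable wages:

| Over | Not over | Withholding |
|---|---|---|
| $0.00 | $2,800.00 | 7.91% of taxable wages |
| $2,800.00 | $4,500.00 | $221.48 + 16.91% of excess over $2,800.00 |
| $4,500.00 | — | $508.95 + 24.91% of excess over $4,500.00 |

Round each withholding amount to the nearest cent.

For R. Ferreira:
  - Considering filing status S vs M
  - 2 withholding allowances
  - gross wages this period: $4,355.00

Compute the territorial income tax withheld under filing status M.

Territorial Income Tax (M): taxable = $4,355.00 − 2×$170.00 = $4,015.00
  $221.48 + 16.91% × ($4,015.00 − $2,800.00) = $221.48 + 16.91% × $1,215.00 = $426.94

$426.94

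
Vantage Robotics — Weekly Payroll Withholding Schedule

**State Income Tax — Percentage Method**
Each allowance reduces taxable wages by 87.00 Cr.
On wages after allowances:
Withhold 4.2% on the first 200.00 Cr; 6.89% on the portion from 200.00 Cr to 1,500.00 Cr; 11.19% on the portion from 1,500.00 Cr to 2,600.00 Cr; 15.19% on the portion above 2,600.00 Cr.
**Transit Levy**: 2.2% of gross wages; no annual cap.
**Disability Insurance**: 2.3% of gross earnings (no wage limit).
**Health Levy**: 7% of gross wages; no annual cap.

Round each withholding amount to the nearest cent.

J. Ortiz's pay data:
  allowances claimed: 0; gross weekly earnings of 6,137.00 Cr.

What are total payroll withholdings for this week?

1,464.08 Cr

State Income Tax: taxable = 6,137.00 Cr
  221.06 Cr + 15.19% × (6,137.00 Cr − 2,600.00 Cr) = 221.06 Cr + 15.19% × 3,537.00 Cr = 758.33 Cr
Transit Levy: 2.2% × 6,137.00 Cr = 135.01 Cr
Disability Insurance: 2.3% × 6,137.00 Cr = 141.15 Cr
Health Levy: 7% × 6,137.00 Cr = 429.59 Cr
Total: 758.33 Cr + 135.01 Cr + 141.15 Cr + 429.59 Cr = 1,464.08 Cr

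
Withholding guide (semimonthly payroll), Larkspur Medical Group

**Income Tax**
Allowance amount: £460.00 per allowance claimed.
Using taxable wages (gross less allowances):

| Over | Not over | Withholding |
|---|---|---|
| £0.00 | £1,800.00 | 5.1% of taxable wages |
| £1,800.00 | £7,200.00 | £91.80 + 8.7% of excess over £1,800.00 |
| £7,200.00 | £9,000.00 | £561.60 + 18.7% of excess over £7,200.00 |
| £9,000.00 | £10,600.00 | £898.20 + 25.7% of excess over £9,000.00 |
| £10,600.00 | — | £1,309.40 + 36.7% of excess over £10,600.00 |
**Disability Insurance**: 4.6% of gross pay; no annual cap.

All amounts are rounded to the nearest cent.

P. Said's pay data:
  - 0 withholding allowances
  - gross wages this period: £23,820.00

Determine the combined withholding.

Income Tax: taxable = £23,820.00
  £1,309.40 + 36.7% × (£23,820.00 − £10,600.00) = £1,309.40 + 36.7% × £13,220.00 = £6,161.14
Disability Insurance: 4.6% × £23,820.00 = £1,095.72
Total: £6,161.14 + £1,095.72 = £7,256.86

£7,256.86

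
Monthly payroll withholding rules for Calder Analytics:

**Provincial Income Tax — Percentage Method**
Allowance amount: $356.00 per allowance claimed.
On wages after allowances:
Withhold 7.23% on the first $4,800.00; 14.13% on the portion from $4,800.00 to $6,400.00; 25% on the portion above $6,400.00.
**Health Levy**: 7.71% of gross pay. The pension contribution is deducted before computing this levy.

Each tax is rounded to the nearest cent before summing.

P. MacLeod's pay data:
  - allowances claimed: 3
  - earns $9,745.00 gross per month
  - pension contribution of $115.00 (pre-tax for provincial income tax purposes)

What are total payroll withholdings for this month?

$1,856.09

Provincial Income Tax: taxable = $9,745.00 − $115.00 − 3×$356.00 = $8,562.00
  $573.12 + 25% × ($8,562.00 − $6,400.00) = $573.12 + 25% × $2,162.00 = $1,113.62
Health Levy: 7.71% × $9,630.00 = $742.47
Total: $1,113.62 + $742.47 = $1,856.09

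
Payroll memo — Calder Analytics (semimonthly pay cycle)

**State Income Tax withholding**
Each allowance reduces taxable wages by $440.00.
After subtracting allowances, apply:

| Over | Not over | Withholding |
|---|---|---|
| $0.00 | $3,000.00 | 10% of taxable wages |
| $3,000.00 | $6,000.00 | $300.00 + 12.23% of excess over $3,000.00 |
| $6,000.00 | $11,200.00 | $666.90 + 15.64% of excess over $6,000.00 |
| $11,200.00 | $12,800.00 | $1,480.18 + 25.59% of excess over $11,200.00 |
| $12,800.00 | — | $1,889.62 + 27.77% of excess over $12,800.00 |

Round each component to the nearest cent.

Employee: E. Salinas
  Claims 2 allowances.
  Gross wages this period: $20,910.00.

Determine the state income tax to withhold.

State Income Tax: taxable = $20,910.00 − 2×$440.00 = $20,030.00
  $1,889.62 + 27.77% × ($20,030.00 − $12,800.00) = $1,889.62 + 27.77% × $7,230.00 = $3,897.39

$3,897.39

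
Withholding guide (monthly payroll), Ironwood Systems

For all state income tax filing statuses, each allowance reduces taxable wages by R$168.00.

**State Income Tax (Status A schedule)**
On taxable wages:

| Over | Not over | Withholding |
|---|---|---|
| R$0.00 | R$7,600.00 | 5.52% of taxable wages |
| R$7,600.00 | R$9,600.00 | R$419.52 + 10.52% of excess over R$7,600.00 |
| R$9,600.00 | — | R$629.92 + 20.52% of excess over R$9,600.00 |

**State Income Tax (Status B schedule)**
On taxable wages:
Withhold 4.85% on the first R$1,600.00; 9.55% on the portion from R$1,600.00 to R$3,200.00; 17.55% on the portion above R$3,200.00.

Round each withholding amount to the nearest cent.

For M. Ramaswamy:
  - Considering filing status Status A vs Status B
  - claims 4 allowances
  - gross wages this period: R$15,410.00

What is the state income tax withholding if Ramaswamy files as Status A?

State Income Tax (Status A): taxable = R$15,410.00 − 4×R$168.00 = R$14,738.00
  R$629.92 + 20.52% × (R$14,738.00 − R$9,600.00) = R$629.92 + 20.52% × R$5,138.00 = R$1,684.24

R$1,684.24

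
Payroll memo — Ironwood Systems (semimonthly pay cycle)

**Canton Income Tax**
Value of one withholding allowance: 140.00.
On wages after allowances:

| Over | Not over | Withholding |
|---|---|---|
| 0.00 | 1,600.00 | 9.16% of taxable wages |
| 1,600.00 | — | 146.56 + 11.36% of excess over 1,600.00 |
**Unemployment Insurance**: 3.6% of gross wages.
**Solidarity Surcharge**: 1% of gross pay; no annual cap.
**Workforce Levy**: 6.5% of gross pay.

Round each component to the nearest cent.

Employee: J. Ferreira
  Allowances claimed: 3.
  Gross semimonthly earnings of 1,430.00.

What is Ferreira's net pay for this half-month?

Canton Income Tax: taxable = 1,430.00 − 3×140.00 = 1,010.00
  9.16% × 1,010.00 = 92.52
Unemployment Insurance: 3.6% × 1,430.00 = 51.48
Solidarity Surcharge: 1% × 1,430.00 = 14.30
Workforce Levy: 6.5% × 1,430.00 = 92.95
Total withheld: 92.52 + 51.48 + 14.30 + 92.95 = 251.25
Net pay: 1,430.00 − 251.25 = 1,178.75

1,178.75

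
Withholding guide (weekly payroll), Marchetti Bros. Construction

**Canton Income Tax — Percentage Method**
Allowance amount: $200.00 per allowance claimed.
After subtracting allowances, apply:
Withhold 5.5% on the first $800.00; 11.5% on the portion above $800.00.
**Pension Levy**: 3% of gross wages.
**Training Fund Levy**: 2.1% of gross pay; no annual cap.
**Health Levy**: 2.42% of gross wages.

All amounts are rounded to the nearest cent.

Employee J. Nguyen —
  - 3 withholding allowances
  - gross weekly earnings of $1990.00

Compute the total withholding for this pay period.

Canton Income Tax: taxable = $1990.00 − 3×$200.00 = $1390.00
  $44.00 + 11.5% × ($1390.00 − $800.00) = $44.00 + 11.5% × $590.00 = $111.85
Pension Levy: 3% × $1990.00 = $59.70
Training Fund Levy: 2.1% × $1990.00 = $41.79
Health Levy: 2.42% × $1990.00 = $48.16
Total: $111.85 + $59.70 + $41.79 + $48.16 = $261.50

$261.50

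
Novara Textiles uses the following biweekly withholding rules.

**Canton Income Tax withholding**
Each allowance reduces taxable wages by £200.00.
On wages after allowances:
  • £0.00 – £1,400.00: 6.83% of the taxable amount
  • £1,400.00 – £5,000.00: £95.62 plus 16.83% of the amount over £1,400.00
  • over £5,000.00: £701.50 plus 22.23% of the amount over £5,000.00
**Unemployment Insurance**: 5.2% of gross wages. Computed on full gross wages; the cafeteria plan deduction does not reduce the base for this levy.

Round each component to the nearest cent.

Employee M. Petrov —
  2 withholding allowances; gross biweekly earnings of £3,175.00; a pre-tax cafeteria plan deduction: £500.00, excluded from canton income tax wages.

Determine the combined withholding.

£407.98

Canton Income Tax: taxable = £3,175.00 − £500.00 − 2×£200.00 = £2,275.00
  £95.62 + 16.83% × (£2,275.00 − £1,400.00) = £95.62 + 16.83% × £875.00 = £242.88
Unemployment Insurance: 5.2% × £3,175.00 = £165.10
Total: £242.88 + £165.10 = £407.98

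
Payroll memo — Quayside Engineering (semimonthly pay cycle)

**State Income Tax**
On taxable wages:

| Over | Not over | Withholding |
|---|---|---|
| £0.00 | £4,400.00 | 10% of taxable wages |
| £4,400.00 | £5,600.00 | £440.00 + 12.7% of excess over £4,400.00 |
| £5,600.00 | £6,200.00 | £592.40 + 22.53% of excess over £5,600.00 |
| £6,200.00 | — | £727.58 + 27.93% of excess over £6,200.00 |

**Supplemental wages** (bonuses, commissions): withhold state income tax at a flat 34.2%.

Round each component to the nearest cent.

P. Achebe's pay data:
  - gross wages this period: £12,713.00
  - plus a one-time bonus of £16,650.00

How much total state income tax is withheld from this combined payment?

State Income Tax: taxable = £12,713.00
  £727.58 + 27.93% × (£12,713.00 − £6,200.00) = £727.58 + 27.93% × £6,513.00 = £2,546.66
Supplemental (34.2% flat on bonus): 34.2% × £16,650.00 = £5,694.30
Total state income tax: £2,546.66 + £5,694.30 = £8,240.96

£8,240.96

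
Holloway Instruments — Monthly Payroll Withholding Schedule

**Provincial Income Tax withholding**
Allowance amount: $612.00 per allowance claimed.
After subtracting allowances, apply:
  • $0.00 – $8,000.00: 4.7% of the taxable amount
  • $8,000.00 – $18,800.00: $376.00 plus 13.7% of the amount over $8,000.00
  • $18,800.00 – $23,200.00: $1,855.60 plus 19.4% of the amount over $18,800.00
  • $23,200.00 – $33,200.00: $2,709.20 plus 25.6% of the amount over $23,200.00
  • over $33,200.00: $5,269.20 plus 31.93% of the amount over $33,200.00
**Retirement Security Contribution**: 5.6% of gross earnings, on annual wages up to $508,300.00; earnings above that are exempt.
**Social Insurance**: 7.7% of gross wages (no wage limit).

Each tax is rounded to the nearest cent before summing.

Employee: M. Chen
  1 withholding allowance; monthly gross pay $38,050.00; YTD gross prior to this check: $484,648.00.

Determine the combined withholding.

$10,876.75

Provincial Income Tax: taxable = $38,050.00 − 1×$612.00 = $37,438.00
  $5,269.20 + 31.93% × ($37,438.00 − $33,200.00) = $5,269.20 + 31.93% × $4,238.00 = $6,622.39
Retirement Security Contribution: cap $508,300.00 − YTD $484,648.00 = $23,652.00 subject; 5.6% × $23,652.00 = $1,324.51
Social Insurance: 7.7% × $38,050.00 = $2,929.85
Total: $6,622.39 + $1,324.51 + $2,929.85 = $10,876.75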